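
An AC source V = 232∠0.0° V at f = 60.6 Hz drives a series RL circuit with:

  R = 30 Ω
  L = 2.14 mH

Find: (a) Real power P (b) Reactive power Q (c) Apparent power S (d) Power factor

Step 1 — Angular frequency: ω = 2π·f = 2π·60.6 = 380.8 rad/s.
Step 2 — Component impedances:
  R: Z = R = 30 Ω
  L: Z = jωL = j·380.8·0.00214 = 0 + j0.8148 Ω
Step 3 — Series combination: Z_total = R + L = 30 + j0.8148 Ω = 30.01∠1.6° Ω.
Step 4 — Source phasor: V = 232∠0.0° V = 232 V.
Step 5 — Current: I = V / Z = 7.728 - j0.2099 A = 7.73∠-1.6° A.
Step 6 — Complex power: S = V·I* = 1793 + j48.69 VA.
Step 7 — Real power: P = Re(S) = 1793 W.
Step 8 — Reactive power: Q = Im(S) = 48.69 VAR.
Step 9 — Apparent power: |S| = 1793 VA.
Step 10 — Power factor: PF = P/|S| = 0.9996 (lagging).

(a) P = 1793 W  (b) Q = 48.69 VAR  (c) S = 1793 VA  (d) PF = 0.9996 (lagging)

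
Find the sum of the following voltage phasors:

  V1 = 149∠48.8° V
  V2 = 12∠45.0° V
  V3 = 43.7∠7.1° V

Step 1 — Convert each phasor to rectangular form:
  V1 = 149·(cos(48.8°) + j·sin(48.8°)) = 98.14 + j112.1 V
  V2 = 12·(cos(45.0°) + j·sin(45.0°)) = 8.485 + j8.485 V
  V3 = 43.7·(cos(7.1°) + j·sin(7.1°)) = 43.36 + j5.401 V
Step 2 — Sum components: V_total = 150 + j126 V.
Step 3 — Convert to polar: |V_total| = 195.9 V, ∠V_total = 40.0°.

V_total = 195.9∠40.0° V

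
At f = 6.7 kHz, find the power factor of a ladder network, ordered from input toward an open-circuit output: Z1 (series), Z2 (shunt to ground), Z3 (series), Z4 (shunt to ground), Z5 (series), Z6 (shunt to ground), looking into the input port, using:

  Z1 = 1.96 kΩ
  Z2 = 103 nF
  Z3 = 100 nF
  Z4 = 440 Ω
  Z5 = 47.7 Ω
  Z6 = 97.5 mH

Step 1 — Angular frequency: ω = 2π·f = 2π·6700 = 4.21e+04 rad/s.
Step 2 — Component impedances:
  Z1: Z = R = 1960 Ω
  Z2: Z = 1/(jωC) = -j/(ω·C) = 0 - j230.6 Ω
  Z3: Z = 1/(jωC) = -j/(ω·C) = 0 - j237.5 Ω
  Z4: Z = R = 440 Ω
  Z5: Z = R = 47.7 Ω
  Z6: Z = jωL = j·4.21e+04·0.0975 = 0 + j4104 Ω
Step 3 — Ladder network (open output): work backward from the far end, alternating series and parallel combinations. Z_in = 2023 - j169.4 Ω = 2030∠-4.8° Ω.
Step 4 — Power factor: PF = cos(φ) = Re(Z)/|Z| = 2023/2030.1 = 0.9965.
Step 5 — Type: Im(Z) = -169.4 ⇒ leading (phase φ = -4.8°).

PF = 0.9965 (leading, φ = -4.8°)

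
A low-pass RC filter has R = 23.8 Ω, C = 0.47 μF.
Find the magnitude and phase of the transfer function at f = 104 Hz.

Step 1 — Angular frequency: ω = 2π·104 = 653.5 rad/s.
Step 2 — Transfer function: H(jω) = 1/(1 + jωRC).
Step 3 — Denominator: 1 + jωRC = 1 + j·653.5·23.8·4.7e-07 = 1 + j0.00731.
Step 4 — H = 0.9999 - j0.007309.
Step 5 — Magnitude: |H| = 1 (-0.0 dB); phase: φ = -0.4°.

|H| = 1 (-0.0 dB), φ = -0.4°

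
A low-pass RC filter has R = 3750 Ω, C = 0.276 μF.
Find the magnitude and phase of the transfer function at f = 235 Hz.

Step 1 — Angular frequency: ω = 2π·235 = 1477 rad/s.
Step 2 — Transfer function: H(jω) = 1/(1 + jωRC).
Step 3 — Denominator: 1 + jωRC = 1 + j·1477·3750·2.76e-07 = 1 + j1.528.
Step 4 — H = 0.2998 - j0.4582.
Step 5 — Magnitude: |H| = 0.5475 (-5.2 dB); phase: φ = -56.8°.

|H| = 0.5475 (-5.2 dB), φ = -56.8°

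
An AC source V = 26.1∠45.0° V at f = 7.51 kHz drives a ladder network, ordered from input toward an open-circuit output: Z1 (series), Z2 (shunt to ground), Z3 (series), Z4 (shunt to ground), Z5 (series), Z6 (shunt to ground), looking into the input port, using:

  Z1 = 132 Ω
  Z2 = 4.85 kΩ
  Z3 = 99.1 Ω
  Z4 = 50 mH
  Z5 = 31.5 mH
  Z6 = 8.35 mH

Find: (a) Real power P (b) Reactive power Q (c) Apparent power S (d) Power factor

Step 1 — Angular frequency: ω = 2π·f = 2π·7510 = 4.719e+04 rad/s.
Step 2 — Component impedances:
  Z1: Z = R = 132 Ω
  Z2: Z = R = 4850 Ω
  Z3: Z = R = 99.1 Ω
  Z4: Z = jωL = j·4.719e+04·0.05 = 0 + j2359 Ω
  Z5: Z = jωL = j·4.719e+04·0.0315 = 0 + j1486 Ω
  Z6: Z = jωL = j·4.719e+04·0.00835 = 0 + j394 Ω
Step 3 — Ladder network (open output): work backward from the far end, alternating series and parallel combinations. Z_in = 432.5 + j961.9 Ω = 1055∠65.8° Ω.
Step 4 — Source phasor: V = 26.1∠45.0° V = 18.46 + j18.46 V.
Step 5 — Current: I = V / Z = 0.02314 - j0.008784 A = 0.02475∠-20.8° A.
Step 6 — Complex power: S = V·I* = 0.2649 + j0.5891 VA.
Step 7 — Real power: P = Re(S) = 0.2649 W.
Step 8 — Reactive power: Q = Im(S) = 0.5891 VAR.
Step 9 — Apparent power: |S| = 0.6459 VA.
Step 10 — Power factor: PF = P/|S| = 0.4101 (lagging).

(a) P = 0.2649 W  (b) Q = 0.5891 VAR  (c) S = 0.6459 VA  (d) PF = 0.4101 (lagging)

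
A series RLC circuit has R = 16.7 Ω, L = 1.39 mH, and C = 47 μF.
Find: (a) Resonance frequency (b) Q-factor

Step 1 — Resonance condition Im(Z)=0 gives ω₀ = 1/√(LC).
Step 2 — ω₀ = 1/√(0.00139·4.7e-05) = 3912 rad/s.
Step 3 — f₀ = ω₀/(2π) = 622.7 Hz.
Step 4 — Series Q: Q = ω₀L/R = 3912·0.00139/16.7 = 0.3256.

(a) f₀ = 622.7 Hz  (b) Q = 0.3256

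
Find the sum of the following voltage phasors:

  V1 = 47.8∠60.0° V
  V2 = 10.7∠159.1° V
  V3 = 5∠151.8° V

Step 1 — Convert each phasor to rectangular form:
  V1 = 47.8·(cos(60.0°) + j·sin(60.0°)) = 23.9 + j41.4 V
  V2 = 10.7·(cos(159.1°) + j·sin(159.1°)) = -9.996 + j3.817 V
  V3 = 5·(cos(151.8°) + j·sin(151.8°)) = -4.407 + j2.363 V
Step 2 — Sum components: V_total = 9.497 + j47.58 V.
Step 3 — Convert to polar: |V_total| = 48.51 V, ∠V_total = 78.7°.

V_total = 48.51∠78.7° V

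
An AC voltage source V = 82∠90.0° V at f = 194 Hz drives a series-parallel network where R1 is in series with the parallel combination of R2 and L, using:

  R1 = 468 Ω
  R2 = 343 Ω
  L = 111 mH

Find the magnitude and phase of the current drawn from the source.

Step 1 — Angular frequency: ω = 2π·f = 2π·194 = 1219 rad/s.
Step 2 — Component impedances:
  R1: Z = R = 468 Ω
  R2: Z = R = 343 Ω
  L: Z = jωL = j·1219·0.111 = 0 + j135.3 Ω
Step 3 — Parallel branch: R2 || L = 1/(1/R2 + 1/L) = 46.19 + j117.1 Ω.
Step 4 — Series with R1: Z_total = R1 + (R2 || L) = 514.2 + j117.1 Ω = 527.3∠12.8° Ω.
Step 5 — Source phasor: V = 82∠90.0° V = 0 + j82 V.
Step 6 — Ohm's law: I = V / Z_total = (0 + j82) / (514.2 + j117.1) = 0.03452 + j0.1516 A.
Step 7 — Convert to polar: |I| = 0.1555 A, ∠I = 77.2°.

I = 0.1555∠77.2° A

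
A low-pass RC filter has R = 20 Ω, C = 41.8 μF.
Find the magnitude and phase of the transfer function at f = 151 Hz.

Step 1 — Angular frequency: ω = 2π·151 = 948.8 rad/s.
Step 2 — Transfer function: H(jω) = 1/(1 + jωRC).
Step 3 — Denominator: 1 + jωRC = 1 + j·948.8·20·4.18e-05 = 1 + j0.7932.
Step 4 — H = 0.6138 - j0.4869.
Step 5 — Magnitude: |H| = 0.7835 (-2.1 dB); phase: φ = -38.4°.

|H| = 0.7835 (-2.1 dB), φ = -38.4°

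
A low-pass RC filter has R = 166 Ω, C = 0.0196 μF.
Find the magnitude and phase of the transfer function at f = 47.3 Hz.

Step 1 — Angular frequency: ω = 2π·47.3 = 297.2 rad/s.
Step 2 — Transfer function: H(jω) = 1/(1 + jωRC).
Step 3 — Denominator: 1 + jωRC = 1 + j·297.2·166·1.96e-08 = 1 + j0.000967.
Step 4 — H = 1 - j0.000967.
Step 5 — Magnitude: |H| = 1 (-0.0 dB); phase: φ = -0.1°.

|H| = 1 (-0.0 dB), φ = -0.1°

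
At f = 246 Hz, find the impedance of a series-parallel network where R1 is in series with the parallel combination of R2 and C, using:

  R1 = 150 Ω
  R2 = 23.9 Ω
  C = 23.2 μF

Step 1 — Angular frequency: ω = 2π·f = 2π·246 = 1546 rad/s.
Step 2 — Component impedances:
  R1: Z = R = 150 Ω
  R2: Z = R = 23.9 Ω
  C: Z = 1/(jωC) = -j/(ω·C) = 0 - j27.89 Ω
Step 3 — Parallel branch: R2 || C = 1/(1/R2 + 1/C) = 13.78 - j11.81 Ω.
Step 4 — Series with R1: Z_total = R1 + (R2 || C) = 163.8 - j11.81 Ω = 164.2∠-4.1° Ω.

Z = 163.8 - j11.81 Ω = 164.2∠-4.1° Ω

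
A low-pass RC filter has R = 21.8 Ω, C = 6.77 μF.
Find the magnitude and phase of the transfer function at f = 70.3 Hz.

Step 1 — Angular frequency: ω = 2π·70.3 = 441.7 rad/s.
Step 2 — Transfer function: H(jω) = 1/(1 + jωRC).
Step 3 — Denominator: 1 + jωRC = 1 + j·441.7·21.8·6.77e-06 = 1 + j0.06519.
Step 4 — H = 0.9958 - j0.06491.
Step 5 — Magnitude: |H| = 0.9979 (-0.0 dB); phase: φ = -3.7°.

|H| = 0.9979 (-0.0 dB), φ = -3.7°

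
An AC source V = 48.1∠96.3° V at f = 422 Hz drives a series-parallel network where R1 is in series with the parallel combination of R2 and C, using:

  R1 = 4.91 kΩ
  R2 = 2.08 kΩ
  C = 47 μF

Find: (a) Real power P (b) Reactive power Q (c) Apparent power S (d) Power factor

Step 1 — Angular frequency: ω = 2π·f = 2π·422 = 2652 rad/s.
Step 2 — Component impedances:
  R1: Z = R = 4910 Ω
  R2: Z = R = 2080 Ω
  C: Z = 1/(jωC) = -j/(ω·C) = 0 - j8.024 Ω
Step 3 — Parallel branch: R2 || C = 1/(1/R2 + 1/C) = 0.03096 - j8.024 Ω.
Step 4 — Series with R1: Z_total = R1 + (R2 || C) = 4910 - j8.024 Ω = 4910∠-0.1° Ω.
Step 5 — Source phasor: V = 48.1∠96.3° V = -5.278 + j47.81 V.
Step 6 — Current: I = V / Z = -0.001091 + j0.009735 A = 0.009796∠96.4° A.
Step 7 — Complex power: S = V·I* = 0.4712 - j0.0007701 VA.
Step 8 — Real power: P = Re(S) = 0.4712 W.
Step 9 — Reactive power: Q = Im(S) = -0.0007701 VAR.
Step 10 — Apparent power: |S| = 0.4712 VA.
Step 11 — Power factor: PF = P/|S| = 1 (leading).

(a) P = 0.4712 W  (b) Q = -0.0007701 VAR  (c) S = 0.4712 VA  (d) PF = 1 (leading)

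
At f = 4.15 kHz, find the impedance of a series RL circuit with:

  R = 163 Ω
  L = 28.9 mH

Step 1 — Angular frequency: ω = 2π·f = 2π·4150 = 2.608e+04 rad/s.
Step 2 — Component impedances:
  R: Z = R = 163 Ω
  L: Z = jωL = j·2.608e+04·0.0289 = 0 + j753.6 Ω
Step 3 — Series combination: Z_total = R + L = 163 + j753.6 Ω = 771∠77.8° Ω.

Z = 163 + j753.6 Ω = 771∠77.8° Ω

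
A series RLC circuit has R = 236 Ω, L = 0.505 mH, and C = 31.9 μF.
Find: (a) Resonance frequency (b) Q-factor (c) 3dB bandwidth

Step 1 — Resonance condition Im(Z)=0 gives ω₀ = 1/√(LC).
Step 2 — ω₀ = 1/√(0.000505·3.19e-05) = 7879 rad/s.
Step 3 — f₀ = ω₀/(2π) = 1254 Hz.
Step 4 — Series Q: Q = ω₀L/R = 7879·0.000505/236 = 0.01686.
Step 5 — 3dB bandwidth: Δω = ω₀/Q = 4.673e+05 rad/s; BW = Δω/(2π) = 7.438e+04 Hz.

(a) f₀ = 1254 Hz  (b) Q = 0.01686  (c) BW = 7.438e+04 Hz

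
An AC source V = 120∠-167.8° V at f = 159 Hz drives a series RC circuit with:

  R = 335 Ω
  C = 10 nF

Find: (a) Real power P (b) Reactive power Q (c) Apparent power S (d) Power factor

Step 1 — Angular frequency: ω = 2π·f = 2π·159 = 999 rad/s.
Step 2 — Component impedances:
  R: Z = R = 335 Ω
  C: Z = 1/(jωC) = -j/(ω·C) = 0 - j1.001e+05 Ω
Step 3 — Series combination: Z_total = R + C = 335 - j1.001e+05 Ω = 1.001e+05∠-89.8° Ω.
Step 4 — Source phasor: V = 120∠-167.8° V = -117.3 - j25.36 V.
Step 5 — Current: I = V / Z = 0.0002494 - j0.001173 A = 0.001199∠-78.0° A.
Step 6 — Complex power: S = V·I* = 0.0004815 - j0.1439 VA.
Step 7 — Real power: P = Re(S) = 0.0004815 W.
Step 8 — Reactive power: Q = Im(S) = -0.1439 VAR.
Step 9 — Apparent power: |S| = 0.1439 VA.
Step 10 — Power factor: PF = P/|S| = 0.003347 (leading).

(a) P = 0.0004815 W  (b) Q = -0.1439 VAR  (c) S = 0.1439 VA  (d) PF = 0.003347 (leading)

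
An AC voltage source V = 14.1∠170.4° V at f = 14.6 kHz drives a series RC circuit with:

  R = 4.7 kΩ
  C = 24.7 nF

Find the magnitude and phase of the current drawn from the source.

Step 1 — Angular frequency: ω = 2π·f = 2π·1.46e+04 = 9.173e+04 rad/s.
Step 2 — Component impedances:
  R: Z = R = 4700 Ω
  C: Z = 1/(jωC) = -j/(ω·C) = 0 - j441.3 Ω
Step 3 — Series combination: Z_total = R + C = 4700 - j441.3 Ω = 4721∠-5.4° Ω.
Step 4 — Source phasor: V = 14.1∠170.4° V = -13.9 + j2.351 V.
Step 5 — Ohm's law: I = V / Z_total = (-13.9 + j2.351) / (4700 - j441.3) = -0.002979 + j0.0002206 A.
Step 6 — Convert to polar: |I| = 0.002987 A, ∠I = 175.8°.

I = 0.002987∠175.8° A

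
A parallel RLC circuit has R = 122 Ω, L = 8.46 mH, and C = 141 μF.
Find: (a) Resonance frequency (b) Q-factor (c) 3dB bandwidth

Step 1 — Resonance: ω₀ = 1/√(LC) = 1/√(0.00846·0.000141) = 915.6 rad/s.
Step 2 — f₀ = ω₀/(2π) = 145.7 Hz.
Step 3 — Parallel Q: Q = R/(ω₀L) = 122/(915.6·0.00846) = 15.75.
Step 4 — Bandwidth: Δω = ω₀/Q = 58.13 rad/s; BW = Δω/(2π) = 9.252 Hz.

(a) f₀ = 145.7 Hz  (b) Q = 15.75  (c) BW = 9.252 Hz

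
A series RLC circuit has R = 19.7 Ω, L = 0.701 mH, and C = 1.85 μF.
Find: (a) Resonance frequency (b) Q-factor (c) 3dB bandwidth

Step 1 — Resonance: ω₀ = 1/√(LC) = 1/√(0.000701·1.85e-06) = 2.777e+04 rad/s.
Step 2 — f₀ = ω₀/(2π) = 4420 Hz.
Step 3 — Series Q: Q = ω₀L/R = 2.777e+04·0.000701/19.7 = 0.9881.
Step 4 — Bandwidth: Δω = ω₀/Q = 2.81e+04 rad/s; BW = Δω/(2π) = 4473 Hz.

(a) f₀ = 4420 Hz  (b) Q = 0.9881  (c) BW = 4473 Hz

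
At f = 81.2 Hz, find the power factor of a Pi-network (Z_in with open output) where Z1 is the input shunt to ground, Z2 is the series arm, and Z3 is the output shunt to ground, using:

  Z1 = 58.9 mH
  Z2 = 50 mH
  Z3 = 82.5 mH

Step 1 — Angular frequency: ω = 2π·f = 2π·81.2 = 510.2 rad/s.
Step 2 — Component impedances:
  Z1: Z = jωL = j·510.2·0.0589 = 0 + j30.05 Ω
  Z2: Z = jωL = j·510.2·0.05 = 0 + j25.51 Ω
  Z3: Z = jωL = j·510.2·0.0825 = 0 + j42.09 Ω
Step 3 — With open output, the series arm Z2 and the output shunt Z3 appear in series to ground: Z2 + Z3 = 0 + j67.6 Ω.
Step 4 — Parallel with input shunt Z1: Z_in = Z1 || (Z2 + Z3) = 0 + j20.8 Ω = 20.8∠90.0° Ω.
Step 5 — Power factor: PF = cos(φ) = Re(Z)/|Z| = -0/20.8 = -0.
Step 6 — Type: Im(Z) = 20.8 ⇒ lagging (phase φ = 90.0°).

PF = -0 (lagging, φ = 90.0°)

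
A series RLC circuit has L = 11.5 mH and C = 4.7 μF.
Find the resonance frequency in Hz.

Step 1 — Resonance condition Im(Z)=0 gives ω₀ = 1/√(LC).
Step 2 — ω₀ = 1/√(0.0115·4.7e-06) = 4301 rad/s.
Step 3 — f₀ = ω₀/(2π) = 684.6 Hz.

f₀ = 684.6 Hz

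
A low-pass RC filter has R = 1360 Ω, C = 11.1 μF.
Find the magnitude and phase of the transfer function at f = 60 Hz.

Step 1 — Angular frequency: ω = 2π·60 = 377 rad/s.
Step 2 — Transfer function: H(jω) = 1/(1 + jωRC).
Step 3 — Denominator: 1 + jωRC = 1 + j·377·1360·1.11e-05 = 1 + j5.691.
Step 4 — H = 0.02995 - j0.1705.
Step 5 — Magnitude: |H| = 0.1731 (-15.2 dB); phase: φ = -80.0°.

|H| = 0.1731 (-15.2 dB), φ = -80.0°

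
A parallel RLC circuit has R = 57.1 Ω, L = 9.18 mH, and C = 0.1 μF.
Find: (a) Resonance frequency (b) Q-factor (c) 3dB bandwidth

Step 1 — Resonance: ω₀ = 1/√(LC) = 1/√(0.00918·1e-07) = 3.3e+04 rad/s.
Step 2 — f₀ = ω₀/(2π) = 5253 Hz.
Step 3 — Parallel Q: Q = R/(ω₀L) = 57.1/(3.3e+04·0.00918) = 0.1885.
Step 4 — Bandwidth: Δω = ω₀/Q = 1.751e+05 rad/s; BW = Δω/(2π) = 2.787e+04 Hz.

(a) f₀ = 5253 Hz  (b) Q = 0.1885  (c) BW = 2.787e+04 Hz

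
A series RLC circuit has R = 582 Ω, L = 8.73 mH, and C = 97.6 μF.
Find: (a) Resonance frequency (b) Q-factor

Step 1 — Resonance condition Im(Z)=0 gives ω₀ = 1/√(LC).
Step 2 — ω₀ = 1/√(0.00873·9.76e-05) = 1083 rad/s.
Step 3 — f₀ = ω₀/(2π) = 172.4 Hz.
Step 4 — Series Q: Q = ω₀L/R = 1083·0.00873/582 = 0.01625.

(a) f₀ = 172.4 Hz  (b) Q = 0.01625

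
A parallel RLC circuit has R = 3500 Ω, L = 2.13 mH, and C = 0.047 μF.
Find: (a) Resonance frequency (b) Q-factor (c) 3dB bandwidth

Step 1 — Resonance: ω₀ = 1/√(LC) = 1/√(0.00213·4.7e-08) = 9.995e+04 rad/s.
Step 2 — f₀ = ω₀/(2π) = 1.591e+04 Hz.
Step 3 — Parallel Q: Q = R/(ω₀L) = 3500/(9.995e+04·0.00213) = 16.44.
Step 4 — Bandwidth: Δω = ω₀/Q = 6079 rad/s; BW = Δω/(2π) = 967.5 Hz.

(a) f₀ = 1.591e+04 Hz  (b) Q = 16.44  (c) BW = 967.5 Hz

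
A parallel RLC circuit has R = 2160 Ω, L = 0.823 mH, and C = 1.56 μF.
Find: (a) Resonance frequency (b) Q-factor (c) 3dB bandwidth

Step 1 — Resonance: ω₀ = 1/√(LC) = 1/√(0.000823·1.56e-06) = 2.791e+04 rad/s.
Step 2 — f₀ = ω₀/(2π) = 4442 Hz.
Step 3 — Parallel Q: Q = R/(ω₀L) = 2160/(2.791e+04·0.000823) = 94.04.
Step 4 — Bandwidth: Δω = ω₀/Q = 296.8 rad/s; BW = Δω/(2π) = 47.23 Hz.

(a) f₀ = 4442 Hz  (b) Q = 94.04  (c) BW = 47.23 Hz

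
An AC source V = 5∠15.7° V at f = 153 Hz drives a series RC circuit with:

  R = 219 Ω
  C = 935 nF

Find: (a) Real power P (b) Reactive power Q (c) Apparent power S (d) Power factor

Step 1 — Angular frequency: ω = 2π·f = 2π·153 = 961.3 rad/s.
Step 2 — Component impedances:
  R: Z = R = 219 Ω
  C: Z = 1/(jωC) = -j/(ω·C) = 0 - j1113 Ω
Step 3 — Series combination: Z_total = R + C = 219 - j1113 Ω = 1134∠-78.9° Ω.
Step 4 — Source phasor: V = 5∠15.7° V = 4.813 + j1.353 V.
Step 5 — Current: I = V / Z = -0.0003509 + j0.004396 A = 0.00441∠94.6° A.
Step 6 — Complex power: S = V·I* = 0.004258 - j0.02163 VA.
Step 7 — Real power: P = Re(S) = 0.004258 W.
Step 8 — Reactive power: Q = Im(S) = -0.02163 VAR.
Step 9 — Apparent power: |S| = 0.02205 VA.
Step 10 — Power factor: PF = P/|S| = 0.1931 (leading).

(a) P = 0.004258 W  (b) Q = -0.02163 VAR  (c) S = 0.02205 VA  (d) PF = 0.1931 (leading)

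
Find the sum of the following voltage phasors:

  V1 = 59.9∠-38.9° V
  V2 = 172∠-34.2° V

Step 1 — Convert each phasor to rectangular form:
  V1 = 59.9·(cos(-38.9°) + j·sin(-38.9°)) = 46.62 - j37.61 V
  V2 = 172·(cos(-34.2°) + j·sin(-34.2°)) = 142.3 - j96.68 V
Step 2 — Sum components: V_total = 188.9 - j134.3 V.
Step 3 — Convert to polar: |V_total| = 231.8 V, ∠V_total = -35.4°.

V_total = 231.8∠-35.4° V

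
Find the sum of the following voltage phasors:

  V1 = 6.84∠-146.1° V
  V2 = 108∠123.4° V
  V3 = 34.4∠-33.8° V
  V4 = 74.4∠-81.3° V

Step 1 — Convert each phasor to rectangular form:
  V1 = 6.84·(cos(-146.1°) + j·sin(-146.1°)) = -5.677 - j3.815 V
  V2 = 108·(cos(123.4°) + j·sin(123.4°)) = -59.45 + j90.16 V
  V3 = 34.4·(cos(-33.8°) + j·sin(-33.8°)) = 28.59 - j19.14 V
  V4 = 74.4·(cos(-81.3°) + j·sin(-81.3°)) = 11.25 - j73.54 V
Step 2 — Sum components: V_total = -25.29 - j6.332 V.
Step 3 — Convert to polar: |V_total| = 26.07 V, ∠V_total = -165.9°.

V_total = 26.07∠-165.9° V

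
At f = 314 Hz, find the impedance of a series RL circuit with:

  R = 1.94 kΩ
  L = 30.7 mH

Step 1 — Angular frequency: ω = 2π·f = 2π·314 = 1973 rad/s.
Step 2 — Component impedances:
  R: Z = R = 1940 Ω
  L: Z = jωL = j·1973·0.0307 = 0 + j60.57 Ω
Step 3 — Series combination: Z_total = R + L = 1940 + j60.57 Ω = 1941∠1.8° Ω.

Z = 1940 + j60.57 Ω = 1941∠1.8° Ω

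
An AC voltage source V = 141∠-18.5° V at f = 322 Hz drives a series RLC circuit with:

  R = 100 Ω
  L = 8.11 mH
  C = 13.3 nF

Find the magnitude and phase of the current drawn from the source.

Step 1 — Angular frequency: ω = 2π·f = 2π·322 = 2023 rad/s.
Step 2 — Component impedances:
  R: Z = R = 100 Ω
  L: Z = jωL = j·2023·0.00811 = 0 + j16.41 Ω
  C: Z = 1/(jωC) = -j/(ω·C) = 0 - j3.716e+04 Ω
Step 3 — Series combination: Z_total = R + L + C = 100 - j3.715e+04 Ω = 3.715e+04∠-89.8° Ω.
Step 4 — Source phasor: V = 141∠-18.5° V = 133.7 - j44.74 V.
Step 5 — Ohm's law: I = V / Z_total = (133.7 - j44.74) / (100 - j3.715e+04) = 0.001214 + j0.003596 A.
Step 6 — Convert to polar: |I| = 0.003796 A, ∠I = 71.3°.

I = 0.003796∠71.3° A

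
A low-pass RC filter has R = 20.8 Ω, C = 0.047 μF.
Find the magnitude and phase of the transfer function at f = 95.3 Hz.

Step 1 — Angular frequency: ω = 2π·95.3 = 598.8 rad/s.
Step 2 — Transfer function: H(jω) = 1/(1 + jωRC).
Step 3 — Denominator: 1 + jωRC = 1 + j·598.8·20.8·4.7e-08 = 1 + j0.0005854.
Step 4 — H = 1 - j0.0005854.
Step 5 — Magnitude: |H| = 1 (-0.0 dB); phase: φ = -0.0°.

|H| = 1 (-0.0 dB), φ = -0.0°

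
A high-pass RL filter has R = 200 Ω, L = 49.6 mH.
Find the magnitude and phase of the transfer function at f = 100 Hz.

Step 1 — Angular frequency: ω = 2π·100 = 628.3 rad/s.
Step 2 — Transfer function: H(jω) = jωL/(R + jωL).
Step 3 — Numerator jωL = j·31.16; denominator R + jωL = 200 + j31.16.
Step 4 — H = 0.02371 + j0.1521.
Step 5 — Magnitude: |H| = 0.154 (-16.3 dB); phase: φ = 81.1°.

|H| = 0.154 (-16.3 dB), φ = 81.1°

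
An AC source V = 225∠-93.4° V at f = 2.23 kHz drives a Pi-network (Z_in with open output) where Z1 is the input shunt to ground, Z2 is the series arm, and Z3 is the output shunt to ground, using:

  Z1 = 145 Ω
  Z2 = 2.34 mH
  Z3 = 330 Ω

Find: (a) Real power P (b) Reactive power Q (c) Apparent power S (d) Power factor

Step 1 — Angular frequency: ω = 2π·f = 2π·2230 = 1.401e+04 rad/s.
Step 2 — Component impedances:
  Z1: Z = R = 145 Ω
  Z2: Z = jωL = j·1.401e+04·0.00234 = 0 + j32.79 Ω
  Z3: Z = R = 330 Ω
Step 3 — With open output, the series arm Z2 and the output shunt Z3 appear in series to ground: Z2 + Z3 = 330 + j32.79 Ω.
Step 4 — Parallel with input shunt Z1: Z_in = Z1 || (Z2 + Z3) = 100.9 + j3.041 Ω = 101∠1.7° Ω.
Step 5 — Source phasor: V = 225∠-93.4° V = -13.34 - j224.6 V.
Step 6 — Current: I = V / Z = -0.199 - j2.219 A = 2.228∠-95.1° A.
Step 7 — Complex power: S = V·I* = 501 + j15.09 VA.
Step 8 — Real power: P = Re(S) = 501 W.
Step 9 — Reactive power: Q = Im(S) = 15.09 VAR.
Step 10 — Apparent power: |S| = 501.3 VA.
Step 11 — Power factor: PF = P/|S| = 0.9995 (lagging).

(a) P = 501 W  (b) Q = 15.09 VAR  (c) S = 501.3 VA  (d) PF = 0.9995 (lagging)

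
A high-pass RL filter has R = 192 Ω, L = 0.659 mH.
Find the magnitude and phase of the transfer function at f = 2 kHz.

Step 1 — Angular frequency: ω = 2π·2000 = 1.257e+04 rad/s.
Step 2 — Transfer function: H(jω) = jωL/(R + jωL).
Step 3 — Numerator jωL = j·8.281; denominator R + jωL = 192 + j8.281.
Step 4 — H = 0.001857 + j0.04305.
Step 5 — Magnitude: |H| = 0.04309 (-27.3 dB); phase: φ = 87.5°.

|H| = 0.04309 (-27.3 dB), φ = 87.5°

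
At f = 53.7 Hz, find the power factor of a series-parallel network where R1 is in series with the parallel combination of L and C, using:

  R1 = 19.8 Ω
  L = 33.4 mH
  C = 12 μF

Step 1 — Angular frequency: ω = 2π·f = 2π·53.7 = 337.4 rad/s.
Step 2 — Component impedances:
  R1: Z = R = 19.8 Ω
  L: Z = jωL = j·337.4·0.0334 = 0 + j11.27 Ω
  C: Z = 1/(jωC) = -j/(ω·C) = 0 - j247 Ω
Step 3 — Parallel branch: L || C = 1/(1/L + 1/C) = 0 + j11.81 Ω.
Step 4 — Series with R1: Z_total = R1 + (L || C) = 19.8 + j11.81 Ω = 23.05∠30.8° Ω.
Step 5 — Power factor: PF = cos(φ) = Re(Z)/|Z| = 19.8/23.054 = 0.8589.
Step 6 — Type: Im(Z) = 11.81 ⇒ lagging (phase φ = 30.8°).

PF = 0.8589 (lagging, φ = 30.8°)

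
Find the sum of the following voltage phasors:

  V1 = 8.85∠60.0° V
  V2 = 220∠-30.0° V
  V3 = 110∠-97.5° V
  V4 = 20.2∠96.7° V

Step 1 — Convert each phasor to rectangular form:
  V1 = 8.85·(cos(60.0°) + j·sin(60.0°)) = 4.425 + j7.664 V
  V2 = 220·(cos(-30.0°) + j·sin(-30.0°)) = 190.5 - j110 V
  V3 = 110·(cos(-97.5°) + j·sin(-97.5°)) = -14.36 - j109.1 V
  V4 = 20.2·(cos(96.7°) + j·sin(96.7°)) = -2.357 + j20.06 V
Step 2 — Sum components: V_total = 178.2 - j191.3 V.
Step 3 — Convert to polar: |V_total| = 261.5 V, ∠V_total = -47.0°.

V_total = 261.5∠-47.0° V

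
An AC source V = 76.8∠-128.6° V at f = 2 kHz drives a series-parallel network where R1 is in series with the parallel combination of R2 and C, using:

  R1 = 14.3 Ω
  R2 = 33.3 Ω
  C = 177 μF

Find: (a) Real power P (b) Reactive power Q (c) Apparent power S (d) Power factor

Step 1 — Angular frequency: ω = 2π·f = 2π·2000 = 1.257e+04 rad/s.
Step 2 — Component impedances:
  R1: Z = R = 14.3 Ω
  R2: Z = R = 33.3 Ω
  C: Z = 1/(jωC) = -j/(ω·C) = 0 - j0.4496 Ω
Step 3 — Parallel branch: R2 || C = 1/(1/R2 + 1/C) = 0.006069 - j0.4495 Ω.
Step 4 — Series with R1: Z_total = R1 + (R2 || C) = 14.31 - j0.4495 Ω = 14.31∠-1.8° Ω.
Step 5 — Source phasor: V = 76.8∠-128.6° V = -47.91 - j60.02 V.
Step 6 — Current: I = V / Z = -3.214 - j4.296 A = 5.366∠-126.8° A.
Step 7 — Complex power: S = V·I* = 411.9 - j12.94 VA.
Step 8 — Real power: P = Re(S) = 411.9 W.
Step 9 — Reactive power: Q = Im(S) = -12.94 VAR.
Step 10 — Apparent power: |S| = 412.1 VA.
Step 11 — Power factor: PF = P/|S| = 0.9995 (leading).

(a) P = 411.9 W  (b) Q = -12.94 VAR  (c) S = 412.1 VA  (d) PF = 0.9995 (leading)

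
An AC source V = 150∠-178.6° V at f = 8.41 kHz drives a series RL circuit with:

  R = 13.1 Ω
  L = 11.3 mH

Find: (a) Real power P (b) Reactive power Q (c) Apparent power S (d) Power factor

Step 1 — Angular frequency: ω = 2π·f = 2π·8410 = 5.284e+04 rad/s.
Step 2 — Component impedances:
  R: Z = R = 13.1 Ω
  L: Z = jωL = j·5.284e+04·0.0113 = 0 + j597.1 Ω
Step 3 — Series combination: Z_total = R + L = 13.1 + j597.1 Ω = 597.3∠88.7° Ω.
Step 4 — Source phasor: V = 150∠-178.6° V = -150 - j3.665 V.
Step 5 — Current: I = V / Z = -0.01164 + j0.2509 A = 0.2511∠92.7° A.
Step 6 — Complex power: S = V·I* = 0.8263 + j37.66 VA.
Step 7 — Real power: P = Re(S) = 0.8263 W.
Step 8 — Reactive power: Q = Im(S) = 37.66 VAR.
Step 9 — Apparent power: |S| = 37.67 VA.
Step 10 — Power factor: PF = P/|S| = 0.02193 (lagging).

(a) P = 0.8263 W  (b) Q = 37.66 VAR  (c) S = 37.67 VA  (d) PF = 0.02193 (lagging)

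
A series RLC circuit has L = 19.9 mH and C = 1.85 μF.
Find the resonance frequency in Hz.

Step 1 — Resonance condition Im(Z)=0 gives ω₀ = 1/√(LC).
Step 2 — ω₀ = 1/√(0.0199·1.85e-06) = 5212 rad/s.
Step 3 — f₀ = ω₀/(2π) = 829.5 Hz.

f₀ = 829.5 Hz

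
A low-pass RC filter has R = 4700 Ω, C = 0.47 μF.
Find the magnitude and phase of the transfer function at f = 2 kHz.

Step 1 — Angular frequency: ω = 2π·2000 = 1.257e+04 rad/s.
Step 2 — Transfer function: H(jω) = 1/(1 + jωRC).
Step 3 — Denominator: 1 + jωRC = 1 + j·1.257e+04·4700·4.7e-07 = 1 + j27.76.
Step 4 — H = 0.001296 - j0.03598.
Step 5 — Magnitude: |H| = 0.036 (-28.9 dB); phase: φ = -87.9°.

|H| = 0.036 (-28.9 dB), φ = -87.9°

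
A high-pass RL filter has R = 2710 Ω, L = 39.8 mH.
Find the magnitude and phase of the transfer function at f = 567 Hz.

Step 1 — Angular frequency: ω = 2π·567 = 3563 rad/s.
Step 2 — Transfer function: H(jω) = jωL/(R + jωL).
Step 3 — Numerator jωL = j·141.8; denominator R + jωL = 2710 + j141.8.
Step 4 — H = 0.00273 + j0.05218.
Step 5 — Magnitude: |H| = 0.05225 (-25.6 dB); phase: φ = 87.0°.

|H| = 0.05225 (-25.6 dB), φ = 87.0°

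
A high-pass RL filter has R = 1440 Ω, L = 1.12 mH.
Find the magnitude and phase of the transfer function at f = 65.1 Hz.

Step 1 — Angular frequency: ω = 2π·65.1 = 409 rad/s.
Step 2 — Transfer function: H(jω) = jωL/(R + jωL).
Step 3 — Numerator jωL = j·0.4581; denominator R + jωL = 1440 + j0.4581.
Step 4 — H = 1.012e-07 + j0.0003181.
Step 5 — Magnitude: |H| = 0.0003181 (-69.9 dB); phase: φ = 90.0°.

|H| = 0.0003181 (-69.9 dB), φ = 90.0°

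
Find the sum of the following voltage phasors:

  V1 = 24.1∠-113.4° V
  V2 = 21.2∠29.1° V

Step 1 — Convert each phasor to rectangular form:
  V1 = 24.1·(cos(-113.4°) + j·sin(-113.4°)) = -9.571 - j22.12 V
  V2 = 21.2·(cos(29.1°) + j·sin(29.1°)) = 18.52 + j10.31 V
Step 2 — Sum components: V_total = 8.953 - j11.81 V.
Step 3 — Convert to polar: |V_total| = 14.82 V, ∠V_total = -52.8°.

V_total = 14.82∠-52.8° V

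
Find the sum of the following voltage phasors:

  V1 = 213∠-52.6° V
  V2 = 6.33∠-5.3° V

Step 1 — Convert each phasor to rectangular form:
  V1 = 213·(cos(-52.6°) + j·sin(-52.6°)) = 129.4 - j169.2 V
  V2 = 6.33·(cos(-5.3°) + j·sin(-5.3°)) = 6.303 - j0.5847 V
Step 2 — Sum components: V_total = 135.7 - j169.8 V.
Step 3 — Convert to polar: |V_total| = 217.3 V, ∠V_total = -51.4°.

V_total = 217.3∠-51.4° V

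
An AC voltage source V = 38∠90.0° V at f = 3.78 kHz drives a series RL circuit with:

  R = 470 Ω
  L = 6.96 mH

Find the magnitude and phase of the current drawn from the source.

Step 1 — Angular frequency: ω = 2π·f = 2π·3780 = 2.375e+04 rad/s.
Step 2 — Component impedances:
  R: Z = R = 470 Ω
  L: Z = jωL = j·2.375e+04·0.00696 = 0 + j165.3 Ω
Step 3 — Series combination: Z_total = R + L = 470 + j165.3 Ω = 498.2∠19.4° Ω.
Step 4 — Source phasor: V = 38∠90.0° V = 0 + j38 V.
Step 5 — Ohm's law: I = V / Z_total = (0 + j38) / (470 + j165.3) = 0.02531 + j0.07195 A.
Step 6 — Convert to polar: |I| = 0.07627 A, ∠I = 70.6°.

I = 0.07627∠70.6° A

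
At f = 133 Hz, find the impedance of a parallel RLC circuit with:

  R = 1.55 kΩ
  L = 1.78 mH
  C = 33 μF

Step 1 — Angular frequency: ω = 2π·f = 2π·133 = 835.7 rad/s.
Step 2 — Component impedances:
  R: Z = R = 1550 Ω
  L: Z = jωL = j·835.7·0.00178 = 0 + j1.487 Ω
  C: Z = 1/(jωC) = -j/(ω·C) = 0 - j36.26 Ω
Step 3 — Parallel combination: 1/Z_total = 1/R + 1/L + 1/C; Z_total = 0.001552 + j1.551 Ω = 1.551∠89.9° Ω.

Z = 0.001552 + j1.551 Ω = 1.551∠89.9° Ω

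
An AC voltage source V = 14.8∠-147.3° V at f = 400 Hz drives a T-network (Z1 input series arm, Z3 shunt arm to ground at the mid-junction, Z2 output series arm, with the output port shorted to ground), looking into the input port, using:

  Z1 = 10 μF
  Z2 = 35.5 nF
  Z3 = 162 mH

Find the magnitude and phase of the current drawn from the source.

Step 1 — Angular frequency: ω = 2π·f = 2π·400 = 2513 rad/s.
Step 2 — Component impedances:
  Z1: Z = 1/(jωC) = -j/(ω·C) = 0 - j39.79 Ω
  Z2: Z = 1/(jωC) = -j/(ω·C) = 0 - j1.121e+04 Ω
  Z3: Z = jωL = j·2513·0.162 = 0 + j407.2 Ω
Step 3 — With the output port shorted to ground, the output series arm Z2 runs from the junction to ground; the shunt arm Z3 also runs from the junction to ground. They appear in parallel: Z3 || Z2 = 0 + j422.5 Ω.
Step 4 — Series with input arm Z1: Z_in = Z1 + (Z3 || Z2) = 0 + j382.7 Ω = 382.7∠90.0° Ω.
Step 5 — Source phasor: V = 14.8∠-147.3° V = -12.45 - j7.996 V.
Step 6 — Ohm's law: I = V / Z_total = (-12.45 - j7.996) / (0 + j382.7) = -0.02089 + j0.03254 A.
Step 7 — Convert to polar: |I| = 0.03867 A, ∠I = 122.7°.

I = 0.03867∠122.7° A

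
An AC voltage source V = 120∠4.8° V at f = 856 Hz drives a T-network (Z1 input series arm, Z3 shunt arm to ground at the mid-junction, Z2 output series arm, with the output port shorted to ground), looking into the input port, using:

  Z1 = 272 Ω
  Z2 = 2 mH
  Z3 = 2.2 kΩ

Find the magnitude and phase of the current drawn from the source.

Step 1 — Angular frequency: ω = 2π·f = 2π·856 = 5378 rad/s.
Step 2 — Component impedances:
  Z1: Z = R = 272 Ω
  Z2: Z = jωL = j·5378·0.002 = 0 + j10.76 Ω
  Z3: Z = R = 2200 Ω
Step 3 — With the output port shorted to ground, the output series arm Z2 runs from the junction to ground; the shunt arm Z3 also runs from the junction to ground. They appear in parallel: Z3 || Z2 = 0.05259 + j10.76 Ω.
Step 4 — Series with input arm Z1: Z_in = Z1 + (Z3 || Z2) = 272.1 + j10.76 Ω = 272.3∠2.3° Ω.
Step 5 — Source phasor: V = 120∠4.8° V = 119.6 + j10.04 V.
Step 6 — Ohm's law: I = V / Z_total = (119.6 + j10.04) / (272.1 + j10.76) = 0.4403 + j0.0195 A.
Step 7 — Convert to polar: |I| = 0.4407 A, ∠I = 2.5°.

I = 0.4407∠2.5° A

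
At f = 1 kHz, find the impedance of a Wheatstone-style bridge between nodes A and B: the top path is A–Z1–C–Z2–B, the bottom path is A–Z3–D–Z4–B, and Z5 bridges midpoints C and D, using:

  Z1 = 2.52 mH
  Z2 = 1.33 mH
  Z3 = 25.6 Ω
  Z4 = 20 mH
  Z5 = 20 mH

Step 1 — Angular frequency: ω = 2π·f = 2π·1000 = 6283 rad/s.
Step 2 — Component impedances:
  Z1: Z = jωL = j·6283·0.00252 = 0 + j15.83 Ω
  Z2: Z = jωL = j·6283·0.00133 = 0 + j8.357 Ω
  Z3: Z = R = 25.6 Ω
  Z4: Z = jωL = j·6283·0.02 = 0 + j125.7 Ω
  Z5: Z = jωL = j·6283·0.02 = 0 + j125.7 Ω
Step 3 — Bridge requires nodal analysis (the Z5 bridge couples midpoints C and D, so the two paths cannot be reduced to a simple series/parallel combination). Setting node B to ground and injecting 1 A at node A, the 3-node admittance system at A, C, D solves to V_A = Z_AB = 1.412 + j19.47 Ω = 19.52∠85.9° Ω.

Z = 1.412 + j19.47 Ω = 19.52∠85.9° Ω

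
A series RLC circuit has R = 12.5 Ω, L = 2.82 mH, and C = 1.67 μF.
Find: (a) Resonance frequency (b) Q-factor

Step 1 — Resonance condition Im(Z)=0 gives ω₀ = 1/√(LC).
Step 2 — ω₀ = 1/√(0.00282·1.67e-06) = 1.457e+04 rad/s.
Step 3 — f₀ = ω₀/(2π) = 2319 Hz.
Step 4 — Series Q: Q = ω₀L/R = 1.457e+04·0.00282/12.5 = 3.287.

(a) f₀ = 2319 Hz  (b) Q = 3.287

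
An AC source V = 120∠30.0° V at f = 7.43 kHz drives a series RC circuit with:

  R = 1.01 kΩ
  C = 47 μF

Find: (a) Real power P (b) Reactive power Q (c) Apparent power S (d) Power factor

Step 1 — Angular frequency: ω = 2π·f = 2π·7430 = 4.668e+04 rad/s.
Step 2 — Component impedances:
  R: Z = R = 1010 Ω
  C: Z = 1/(jωC) = -j/(ω·C) = 0 - j0.4558 Ω
Step 3 — Series combination: Z_total = R + C = 1010 - j0.4558 Ω = 1010∠-0.0° Ω.
Step 4 — Source phasor: V = 120∠30.0° V = 103.9 + j60 V.
Step 5 — Current: I = V / Z = 0.1029 + j0.05945 A = 0.1188∠30.0° A.
Step 6 — Complex power: S = V·I* = 14.26 - j0.006434 VA.
Step 7 — Real power: P = Re(S) = 14.26 W.
Step 8 — Reactive power: Q = Im(S) = -0.006434 VAR.
Step 9 — Apparent power: |S| = 14.26 VA.
Step 10 — Power factor: PF = P/|S| = 1 (leading).

(a) P = 14.26 W  (b) Q = -0.006434 VAR  (c) S = 14.26 VA  (d) PF = 1 (leading)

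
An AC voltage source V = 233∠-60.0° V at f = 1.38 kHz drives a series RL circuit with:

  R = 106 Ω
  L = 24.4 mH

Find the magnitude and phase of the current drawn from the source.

Step 1 — Angular frequency: ω = 2π·f = 2π·1380 = 8671 rad/s.
Step 2 — Component impedances:
  R: Z = R = 106 Ω
  L: Z = jωL = j·8671·0.0244 = 0 + j211.6 Ω
Step 3 — Series combination: Z_total = R + L = 106 + j211.6 Ω = 236.6∠63.4° Ω.
Step 4 — Source phasor: V = 233∠-60.0° V = 116.5 - j201.8 V.
Step 5 — Ohm's law: I = V / Z_total = (116.5 - j201.8) / (106 + j211.6) = -0.5419 - j0.8221 A.
Step 6 — Convert to polar: |I| = 0.9846 A, ∠I = -123.4°.

I = 0.9846∠-123.4° A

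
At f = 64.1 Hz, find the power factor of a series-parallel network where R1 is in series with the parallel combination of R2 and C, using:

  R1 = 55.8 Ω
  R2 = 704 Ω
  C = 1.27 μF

Step 1 — Angular frequency: ω = 2π·f = 2π·64.1 = 402.8 rad/s.
Step 2 — Component impedances:
  R1: Z = R = 55.8 Ω
  R2: Z = R = 704 Ω
  C: Z = 1/(jωC) = -j/(ω·C) = 0 - j1955 Ω
Step 3 — Parallel branch: R2 || C = 1/(1/R2 + 1/C) = 623.2 - j224.4 Ω.
Step 4 — Series with R1: Z_total = R1 + (R2 || C) = 679 - j224.4 Ω = 715.1∠-18.3° Ω.
Step 5 — Power factor: PF = cos(φ) = Re(Z)/|Z| = 679/715.1 = 0.9495.
Step 6 — Type: Im(Z) = -224.4 ⇒ leading (phase φ = -18.3°).

PF = 0.9495 (leading, φ = -18.3°)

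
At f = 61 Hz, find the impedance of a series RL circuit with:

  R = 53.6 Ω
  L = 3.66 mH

Step 1 — Angular frequency: ω = 2π·f = 2π·61 = 383.3 rad/s.
Step 2 — Component impedances:
  R: Z = R = 53.6 Ω
  L: Z = jωL = j·383.3·0.00366 = 0 + j1.403 Ω
Step 3 — Series combination: Z_total = R + L = 53.6 + j1.403 Ω = 53.62∠1.5° Ω.

Z = 53.6 + j1.403 Ω = 53.62∠1.5° Ω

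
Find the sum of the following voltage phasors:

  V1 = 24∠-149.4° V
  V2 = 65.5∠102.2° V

Step 1 — Convert each phasor to rectangular form:
  V1 = 24·(cos(-149.4°) + j·sin(-149.4°)) = -20.66 - j12.22 V
  V2 = 65.5·(cos(102.2°) + j·sin(102.2°)) = -13.84 + j64.02 V
Step 2 — Sum components: V_total = -34.5 + j51.8 V.
Step 3 — Convert to polar: |V_total| = 62.24 V, ∠V_total = 123.7°.

V_total = 62.24∠123.7° V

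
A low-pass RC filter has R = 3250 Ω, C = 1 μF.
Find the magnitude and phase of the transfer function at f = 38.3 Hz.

Step 1 — Angular frequency: ω = 2π·38.3 = 240.6 rad/s.
Step 2 — Transfer function: H(jω) = 1/(1 + jωRC).
Step 3 — Denominator: 1 + jωRC = 1 + j·240.6·3250·1e-06 = 1 + j0.7821.
Step 4 — H = 0.6205 - j0.4853.
Step 5 — Magnitude: |H| = 0.7877 (-2.1 dB); phase: φ = -38.0°.

|H| = 0.7877 (-2.1 dB), φ = -38.0°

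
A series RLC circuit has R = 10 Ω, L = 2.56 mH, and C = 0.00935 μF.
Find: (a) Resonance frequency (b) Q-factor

Step 1 — Resonance condition Im(Z)=0 gives ω₀ = 1/√(LC).
Step 2 — ω₀ = 1/√(0.00256·9.35e-09) = 2.044e+05 rad/s.
Step 3 — f₀ = ω₀/(2π) = 3.253e+04 Hz.
Step 4 — Series Q: Q = ω₀L/R = 2.044e+05·0.00256/10 = 52.33.

(a) f₀ = 3.253e+04 Hz  (b) Q = 52.33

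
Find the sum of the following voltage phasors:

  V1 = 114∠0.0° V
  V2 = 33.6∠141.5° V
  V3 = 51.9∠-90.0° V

Step 1 — Convert each phasor to rectangular form:
  V1 = 114·(cos(0.0°) + j·sin(0.0°)) = 114 V
  V2 = 33.6·(cos(141.5°) + j·sin(141.5°)) = -26.3 + j20.92 V
  V3 = 51.9·(cos(-90.0°) + j·sin(-90.0°)) = 0 - j51.9 V
Step 2 — Sum components: V_total = 87.7 - j30.98 V.
Step 3 — Convert to polar: |V_total| = 93.02 V, ∠V_total = -19.5°.

V_total = 93.02∠-19.5° V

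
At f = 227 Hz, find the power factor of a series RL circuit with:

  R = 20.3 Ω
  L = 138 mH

Step 1 — Angular frequency: ω = 2π·f = 2π·227 = 1426 rad/s.
Step 2 — Component impedances:
  R: Z = R = 20.3 Ω
  L: Z = jωL = j·1426·0.138 = 0 + j196.8 Ω
Step 3 — Series combination: Z_total = R + L = 20.3 + j196.8 Ω = 197.9∠84.1° Ω.
Step 4 — Power factor: PF = cos(φ) = Re(Z)/|Z| = 20.3/197.9 = 0.1026.
Step 5 — Type: Im(Z) = 196.8 ⇒ lagging (phase φ = 84.1°).

PF = 0.1026 (lagging, φ = 84.1°)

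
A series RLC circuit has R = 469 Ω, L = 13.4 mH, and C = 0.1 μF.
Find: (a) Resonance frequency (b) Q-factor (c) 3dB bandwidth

Step 1 — Resonance: ω₀ = 1/√(LC) = 1/√(0.0134·1e-07) = 2.732e+04 rad/s.
Step 2 — f₀ = ω₀/(2π) = 4348 Hz.
Step 3 — Series Q: Q = ω₀L/R = 2.732e+04·0.0134/469 = 0.7805.
Step 4 — Bandwidth: Δω = ω₀/Q = 3.5e+04 rad/s; BW = Δω/(2π) = 5570 Hz.

(a) f₀ = 4348 Hz  (b) Q = 0.7805  (c) BW = 5570 Hz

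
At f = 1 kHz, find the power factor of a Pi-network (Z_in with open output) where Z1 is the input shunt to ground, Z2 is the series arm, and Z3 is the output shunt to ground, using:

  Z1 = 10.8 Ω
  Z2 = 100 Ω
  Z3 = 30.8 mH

Step 1 — Angular frequency: ω = 2π·f = 2π·1000 = 6283 rad/s.
Step 2 — Component impedances:
  Z1: Z = R = 10.8 Ω
  Z2: Z = R = 100 Ω
  Z3: Z = jωL = j·6283·0.0308 = 0 + j193.5 Ω
Step 3 — With open output, the series arm Z2 and the output shunt Z3 appear in series to ground: Z2 + Z3 = 100 + j193.5 Ω.
Step 4 — Parallel with input shunt Z1: Z_in = Z1 || (Z2 + Z3) = 10.54 + j0.4539 Ω = 10.55∠2.5° Ω.
Step 5 — Power factor: PF = cos(φ) = Re(Z)/|Z| = 10.54/10.55 = 0.9991.
Step 6 — Type: Im(Z) = 0.4539 ⇒ lagging (phase φ = 2.5°).

PF = 0.9991 (lagging, φ = 2.5°)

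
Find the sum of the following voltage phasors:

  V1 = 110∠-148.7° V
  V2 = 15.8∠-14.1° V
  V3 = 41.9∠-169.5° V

Step 1 — Convert each phasor to rectangular form:
  V1 = 110·(cos(-148.7°) + j·sin(-148.7°)) = -93.99 - j57.15 V
  V2 = 15.8·(cos(-14.1°) + j·sin(-14.1°)) = 15.32 - j3.849 V
  V3 = 41.9·(cos(-169.5°) + j·sin(-169.5°)) = -41.2 - j7.636 V
Step 2 — Sum components: V_total = -119.9 - j68.63 V.
Step 3 — Convert to polar: |V_total| = 138.1 V, ∠V_total = -150.2°.

V_total = 138.1∠-150.2° V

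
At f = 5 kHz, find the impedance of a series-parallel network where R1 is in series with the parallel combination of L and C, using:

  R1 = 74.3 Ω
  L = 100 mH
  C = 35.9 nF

Step 1 — Angular frequency: ω = 2π·f = 2π·5000 = 3.142e+04 rad/s.
Step 2 — Component impedances:
  R1: Z = R = 74.3 Ω
  L: Z = jωL = j·3.142e+04·0.1 = 0 + j3142 Ω
  C: Z = 1/(jωC) = -j/(ω·C) = 0 - j886.7 Ω
Step 3 — Parallel branch: L || C = 1/(1/L + 1/C) = 0 - j1235 Ω.
Step 4 — Series with R1: Z_total = R1 + (L || C) = 74.3 - j1235 Ω = 1238∠-86.6° Ω.

Z = 74.3 - j1235 Ω = 1238∠-86.6° Ω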